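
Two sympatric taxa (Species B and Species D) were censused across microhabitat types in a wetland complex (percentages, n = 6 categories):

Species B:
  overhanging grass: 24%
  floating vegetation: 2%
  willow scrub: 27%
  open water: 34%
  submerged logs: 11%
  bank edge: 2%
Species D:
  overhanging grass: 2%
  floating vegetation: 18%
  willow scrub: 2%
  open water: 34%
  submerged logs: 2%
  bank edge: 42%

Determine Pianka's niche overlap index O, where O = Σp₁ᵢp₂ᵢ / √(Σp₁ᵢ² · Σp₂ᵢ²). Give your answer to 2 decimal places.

0.48

Convert percentages to proportions (divide by 100).
Σ p₁ᵢp₂ᵢ = 0.0048 + 0.0036 + 0.0054 + 0.1156 + 0.0022 + 0.0084 = 0.1400
Σp_1ᵢ² = 0.24² + 0.02² + 0.27² + 0.34² + 0.11² + 0.02² = 0.0576 + 0.0004 + 0.0729 + 0.1156 + 0.0121 + 0.0004 = 0.2590
Σp_2ᵢ² = 0.02² + 0.18² + 0.02² + 0.34² + 0.02² + 0.42² = 0.0004 + 0.0324 + 0.0004 + 0.1156 + 0.0004 + 0.1764 = 0.3256
O = 0.1400 / √(0.2590 × 0.3256) = 0.1400 / 0.29040 = 0.4821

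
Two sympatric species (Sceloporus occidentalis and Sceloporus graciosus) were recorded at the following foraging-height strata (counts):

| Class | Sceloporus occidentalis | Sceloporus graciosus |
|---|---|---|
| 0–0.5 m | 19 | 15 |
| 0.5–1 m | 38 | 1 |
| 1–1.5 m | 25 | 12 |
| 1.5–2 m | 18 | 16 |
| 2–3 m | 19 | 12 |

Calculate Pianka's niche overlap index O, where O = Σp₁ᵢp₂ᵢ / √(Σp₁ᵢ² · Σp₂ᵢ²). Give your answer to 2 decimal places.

0.74

Proportions for Sceloporus occidentalis (n=119): 19/119=0.1597, 38/119=0.3193, 25/119=0.2101, 18/119=0.1513, 19/119=0.1597
Proportions for Sceloporus graciosus (n=56): 15/56=0.2679, 1/56=0.0179, 12/56=0.2143, 16/56=0.2857, 12/56=0.2143
Σ p₁ᵢp₂ᵢ = 0.042784 + 0.005715 + 0.045024 + 0.043226 + 0.034224 = 0.170973
Σp_1ᵢ² = 0.1597² + 0.3193² + 0.2101² + 0.1513² + 0.1597² = 0.025504 + 0.101952 + 0.044142 + 0.022892 + 0.025504 = 0.219994
Σp_2ᵢ² = 0.2679² + 0.0179² + 0.2143² + 0.2857² + 0.2143² = 0.071770 + 0.000320 + 0.045924 + 0.081624 + 0.045924 = 0.245562
O = 0.170973 / √(0.219994 × 0.245562) = 0.170973 / 0.2324267 = 0.7356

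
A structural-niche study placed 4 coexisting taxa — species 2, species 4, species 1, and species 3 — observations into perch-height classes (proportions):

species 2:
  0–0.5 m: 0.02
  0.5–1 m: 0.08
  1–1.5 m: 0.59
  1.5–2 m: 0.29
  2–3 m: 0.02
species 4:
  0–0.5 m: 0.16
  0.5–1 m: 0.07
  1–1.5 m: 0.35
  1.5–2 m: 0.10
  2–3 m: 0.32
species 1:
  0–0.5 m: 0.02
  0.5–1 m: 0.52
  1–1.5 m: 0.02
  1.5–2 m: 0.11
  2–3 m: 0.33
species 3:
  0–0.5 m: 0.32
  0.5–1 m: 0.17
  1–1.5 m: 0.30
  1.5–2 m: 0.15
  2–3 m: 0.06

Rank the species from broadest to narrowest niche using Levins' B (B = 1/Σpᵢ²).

species 3 > species 4 > species 1 > species 2

Σp_2ᵢ² = 0.02² + 0.08² + 0.59² + 0.29² + 0.02² = 0.0004 + 0.0064 + 0.3481 + 0.0841 + 0.0004 = 0.4394
B_2 = 1 / 0.4394 = 2.2758
Σp_4ᵢ² = 0.16² + 0.07² + 0.35² + 0.10² + 0.32² = 0.0256 + 0.0049 + 0.1225 + 0.0100 + 0.1024 = 0.2654
B_4 = 1 / 0.2654 = 3.7679
Σp_1ᵢ² = 0.02² + 0.52² + 0.02² + 0.11² + 0.33² = 0.0004 + 0.2704 + 0.0004 + 0.0121 + 0.1089 = 0.3922
B_1 = 1 / 0.3922 = 2.5497
Σp_3ᵢ² = 0.32² + 0.17² + 0.30² + 0.15² + 0.06² = 0.1024 + 0.0289 + 0.0900 + 0.0225 + 0.0036 = 0.2474
B_3 = 1 / 0.2474 = 4.0420
Ranking by B (broadest → narrowest): species 3 (4.04) > species 4 (3.77) > species 1 (2.55) > species 2 (2.28)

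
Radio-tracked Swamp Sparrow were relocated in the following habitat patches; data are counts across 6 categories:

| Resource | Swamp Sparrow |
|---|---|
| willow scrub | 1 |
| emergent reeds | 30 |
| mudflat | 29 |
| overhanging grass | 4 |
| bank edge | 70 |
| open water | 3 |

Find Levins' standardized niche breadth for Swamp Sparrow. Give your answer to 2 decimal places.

Proportions for Swamp Sparrow (n=137): 1/137=0.0073, 30/137=0.2190, 29/137=0.2117, 4/137=0.0292, 70/137=0.5109, 3/137=0.0219
Σpᵢ² = 0.0073² + 0.2190² + 0.2117² + 0.0292² + 0.5109² + 0.0219² = 0.000053 + 0.047961 + 0.044817 + 0.000853 + 0.261019 + 0.000480 = 0.355183
B = 1 / 0.355183 = 2.8155
Bₛ = (B − 1)/(n − 1) = (2.8155 − 1)/(6 − 1) = 1.8155/5 = 0.3631

0.36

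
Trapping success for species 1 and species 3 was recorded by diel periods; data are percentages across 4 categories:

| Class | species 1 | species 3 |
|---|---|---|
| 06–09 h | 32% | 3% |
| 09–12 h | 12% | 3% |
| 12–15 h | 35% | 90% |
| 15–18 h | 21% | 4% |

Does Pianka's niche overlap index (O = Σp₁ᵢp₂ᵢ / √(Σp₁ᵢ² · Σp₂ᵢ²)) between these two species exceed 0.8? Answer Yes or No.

No

Convert percentages to proportions (divide by 100).
Σ p₁ᵢp₂ᵢ = 0.0096 + 0.0036 + 0.3150 + 0.0084 = 0.3366
Σp_1ᵢ² = 0.32² + 0.12² + 0.35² + 0.21² = 0.1024 + 0.0144 + 0.1225 + 0.0441 = 0.2834
Σp_2ᵢ² = 0.03² + 0.03² + 0.90² + 0.04² = 0.0009 + 0.0009 + 0.8100 + 0.0016 = 0.8134
O = 0.3366 / √(0.2834 × 0.8134) = 0.3366 / 0.48012 = 0.7011
O = 0.7011 < 0.8 → No.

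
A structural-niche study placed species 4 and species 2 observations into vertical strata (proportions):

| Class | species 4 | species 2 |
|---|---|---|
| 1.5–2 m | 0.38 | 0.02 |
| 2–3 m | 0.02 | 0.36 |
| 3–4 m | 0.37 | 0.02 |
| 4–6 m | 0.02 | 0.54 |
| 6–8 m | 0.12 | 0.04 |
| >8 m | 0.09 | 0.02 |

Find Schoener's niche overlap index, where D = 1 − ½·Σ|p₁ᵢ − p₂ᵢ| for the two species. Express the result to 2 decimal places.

Σ|p₁ᵢ − p₂ᵢ| = 0.36 + 0.34 + 0.35 + 0.52 + 0.08 + 0.07 = 1.72
D = 1 − ½ × 1.72 = 1 − 0.860 = 0.1400

0.14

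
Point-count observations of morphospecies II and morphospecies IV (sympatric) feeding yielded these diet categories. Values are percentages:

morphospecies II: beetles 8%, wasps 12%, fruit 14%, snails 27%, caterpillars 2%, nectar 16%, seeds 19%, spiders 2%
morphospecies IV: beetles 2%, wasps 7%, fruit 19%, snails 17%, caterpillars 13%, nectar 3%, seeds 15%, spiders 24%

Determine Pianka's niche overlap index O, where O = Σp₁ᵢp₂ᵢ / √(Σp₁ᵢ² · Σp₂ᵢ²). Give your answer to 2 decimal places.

0.72

Convert percentages to proportions (divide by 100).
Σ p₁ᵢp₂ᵢ = 0.0016 + 0.0084 + 0.0266 + 0.0459 + 0.0026 + 0.0048 + 0.0285 + 0.0048 = 0.1232
Σp_1ᵢ² = 0.08² + 0.12² + 0.14² + 0.27² + 0.02² + 0.16² + 0.19² + 0.02² = 0.0064 + 0.0144 + 0.0196 + 0.0729 + 0.0004 + 0.0256 + 0.0361 + 0.0004 = 0.1758
Σp_2ᵢ² = 0.02² + 0.07² + 0.19² + 0.17² + 0.13² + 0.03² + 0.15² + 0.24² = 0.0004 + 0.0049 + 0.0361 + 0.0289 + 0.0169 + 0.0009 + 0.0225 + 0.0576 = 0.1682
O = 0.1232 / √(0.1758 × 0.1682) = 0.1232 / 0.17196 = 0.7164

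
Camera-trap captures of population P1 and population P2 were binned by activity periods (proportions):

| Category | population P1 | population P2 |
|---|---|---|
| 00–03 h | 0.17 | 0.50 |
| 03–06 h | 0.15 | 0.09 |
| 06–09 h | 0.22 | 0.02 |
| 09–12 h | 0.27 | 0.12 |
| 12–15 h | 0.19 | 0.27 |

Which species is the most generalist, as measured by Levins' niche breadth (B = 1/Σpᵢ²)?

Σp_P1ᵢ² = 0.17² + 0.15² + 0.22² + 0.27² + 0.19² = 0.0289 + 0.0225 + 0.0484 + 0.0729 + 0.0361 = 0.2088
B_P1 = 1 / 0.2088 = 4.7893
Σp_P2ᵢ² = 0.50² + 0.09² + 0.02² + 0.12² + 0.27² = 0.2500 + 0.0081 + 0.0004 + 0.0144 + 0.0729 = 0.3458
B_P2 = 1 / 0.3458 = 2.8918
Highest B → broadest niche (most generalist): population P1 (B = 4.79).

population P1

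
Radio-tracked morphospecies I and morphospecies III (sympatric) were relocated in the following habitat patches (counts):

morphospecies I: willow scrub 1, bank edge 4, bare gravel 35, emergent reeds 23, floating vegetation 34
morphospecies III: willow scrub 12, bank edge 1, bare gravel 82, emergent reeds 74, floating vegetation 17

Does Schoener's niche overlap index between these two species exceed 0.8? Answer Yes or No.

Proportions for morphospecies I (n=97): 1/97=0.0103, 4/97=0.0412, 35/97=0.3608, 23/97=0.2371, 34/97=0.3505
Proportions for morphospecies III (n=186): 12/186=0.0645, 1/186=0.0054, 82/186=0.4409, 74/186=0.3978, 17/186=0.0914
Σ|p₁ᵢ − p₂ᵢ| = 0.0542 + 0.0358 + 0.0801 + 0.1607 + 0.2591 = 0.5899
D = 1 − ½ × 0.5899 = 1 − 0.29495 = 0.70505
D = 0.70505 < 0.8 → No.

No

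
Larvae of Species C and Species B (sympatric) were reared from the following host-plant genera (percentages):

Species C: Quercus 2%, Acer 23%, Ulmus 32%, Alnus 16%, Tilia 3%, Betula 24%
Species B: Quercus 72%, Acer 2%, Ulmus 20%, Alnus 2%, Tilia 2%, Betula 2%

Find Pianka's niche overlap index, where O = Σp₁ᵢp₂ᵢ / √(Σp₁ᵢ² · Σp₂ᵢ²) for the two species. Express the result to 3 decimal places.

Convert percentages to proportions (divide by 100).
Σ p₁ᵢp₂ᵢ = 0.0144 + 0.0046 + 0.0640 + 0.0032 + 0.0006 + 0.0048 = 0.0916
Σp_1ᵢ² = 0.02² + 0.23² + 0.32² + 0.16² + 0.03² + 0.24² = 0.0004 + 0.0529 + 0.1024 + 0.0256 + 0.0009 + 0.0576 = 0.2398
Σp_2ᵢ² = 0.72² + 0.02² + 0.20² + 0.02² + 0.02² + 0.02² = 0.5184 + 0.0004 + 0.0400 + 0.0004 + 0.0004 + 0.0004 = 0.5600
O = 0.0916 / √(0.2398 × 0.5600) = 0.0916 / 0.366453 = 0.24996

0.250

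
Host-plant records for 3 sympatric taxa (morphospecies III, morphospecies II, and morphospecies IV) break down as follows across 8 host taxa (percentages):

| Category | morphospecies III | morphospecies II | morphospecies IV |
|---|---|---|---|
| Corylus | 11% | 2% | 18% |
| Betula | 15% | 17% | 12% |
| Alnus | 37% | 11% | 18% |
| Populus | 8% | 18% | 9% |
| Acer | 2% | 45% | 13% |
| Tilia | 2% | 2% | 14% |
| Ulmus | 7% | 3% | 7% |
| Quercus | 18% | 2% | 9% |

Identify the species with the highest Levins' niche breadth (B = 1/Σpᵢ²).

morphospecies IV

Convert percentages to proportions (divide by 100).
Σp_IIIᵢ² = 0.11² + 0.15² + 0.37² + 0.08² + 0.02² + 0.02² + 0.07² + 0.18² = 0.0121 + 0.0225 + 0.1369 + 0.0064 + 0.0004 + 0.0004 + 0.0049 + 0.0324 = 0.2160
B_III = 1 / 0.2160 = 4.6296
Σp_IIᵢ² = 0.02² + 0.17² + 0.11² + 0.18² + 0.45² + 0.02² + 0.03² + 0.02² = 0.0004 + 0.0289 + 0.0121 + 0.0324 + 0.2025 + 0.0004 + 0.0009 + 0.0004 = 0.2780
B_II = 1 / 0.2780 = 3.5971
Σp_IVᵢ² = 0.18² + 0.12² + 0.18² + 0.09² + 0.13² + 0.14² + 0.07² + 0.09² = 0.0324 + 0.0144 + 0.0324 + 0.0081 + 0.0169 + 0.0196 + 0.0049 + 0.0081 = 0.1368
B_IV = 1 / 0.1368 = 7.3099
Highest B → broadest niche (most generalist): morphospecies IV (B = 7.31).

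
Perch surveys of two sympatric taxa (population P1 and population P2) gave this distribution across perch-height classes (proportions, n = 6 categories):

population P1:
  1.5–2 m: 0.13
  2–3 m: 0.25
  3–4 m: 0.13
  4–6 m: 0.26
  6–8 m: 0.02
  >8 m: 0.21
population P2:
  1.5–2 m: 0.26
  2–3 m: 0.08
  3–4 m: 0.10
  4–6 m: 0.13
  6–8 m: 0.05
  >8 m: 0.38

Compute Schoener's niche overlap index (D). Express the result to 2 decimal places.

Σ|p₁ᵢ − p₂ᵢ| = 0.13 + 0.17 + 0.03 + 0.13 + 0.03 + 0.17 = 0.66
D = 1 − ½ × 0.66 = 1 − 0.330 = 0.6700

0.67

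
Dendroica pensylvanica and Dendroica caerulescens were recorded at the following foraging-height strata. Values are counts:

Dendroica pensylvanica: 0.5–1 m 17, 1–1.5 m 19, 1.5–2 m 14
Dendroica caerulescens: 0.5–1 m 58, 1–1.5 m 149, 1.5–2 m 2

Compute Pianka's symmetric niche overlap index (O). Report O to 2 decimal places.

0.83

Proportions for Dendroica pensylvanica (n=50): 17/50=0.3400, 19/50=0.3800, 14/50=0.2800
Proportions for Dendroica caerulescens (n=209): 58/209=0.2775, 149/209=0.7129, 2/209=0.0096
Σ p₁ᵢp₂ᵢ = 0.094350 + 0.270902 + 0.002688 = 0.367940
Σp_1ᵢ² = 0.3400² + 0.3800² + 0.2800² = 0.115600 + 0.144400 + 0.078400 = 0.338400
Σp_2ᵢ² = 0.2775² + 0.7129² + 0.0096² = 0.077006 + 0.508226 + 0.000092 = 0.585324
O = 0.367940 / √(0.338400 × 0.585324) = 0.367940 / 0.4450547 = 0.8267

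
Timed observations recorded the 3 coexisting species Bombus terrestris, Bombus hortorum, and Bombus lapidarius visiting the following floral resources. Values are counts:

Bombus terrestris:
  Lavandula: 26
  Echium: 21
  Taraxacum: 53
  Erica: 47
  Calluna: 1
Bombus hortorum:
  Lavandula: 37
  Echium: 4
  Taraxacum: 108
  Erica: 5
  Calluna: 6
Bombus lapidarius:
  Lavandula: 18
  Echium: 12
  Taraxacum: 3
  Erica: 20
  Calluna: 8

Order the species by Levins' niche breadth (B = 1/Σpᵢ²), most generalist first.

Bombus lapidarius > Bombus terrestris > Bombus hortorum

Proportions for Bombus terrestris (n=148): 26/148=0.1757, 21/148=0.1419, 53/148=0.3581, 47/148=0.3176, 1/148=0.0068
Proportions for Bombus hortorum (n=160): 37/160=0.2313, 4/160=0.0250, 108/160=0.6750, 5/160=0.0313, 6/160=0.0375
Proportions for Bombus lapidarius (n=61): 18/61=0.2951, 12/61=0.1967, 3/61=0.0492, 20/61=0.3279, 8/61=0.1311
Σp_terrᵢ² = 0.1757² + 0.1419² + 0.3581² + 0.3176² + 0.0068² = 0.030870 + 0.020136 + 0.128236 + 0.100870 + 0.000046 = 0.280158
B_terr = 1 / 0.280158 = 3.5694
Σp_hortᵢ² = 0.2313² + 0.0250² + 0.6750² + 0.0313² + 0.0375² = 0.053500 + 0.000625 + 0.455625 + 0.000980 + 0.001406 = 0.512136
B_hort = 1 / 0.512136 = 1.9526
Σp_lapiᵢ² = 0.2951² + 0.1967² + 0.0492² + 0.3279² + 0.1311² = 0.087084 + 0.038691 + 0.002421 + 0.107518 + 0.017187 = 0.252901
B_lapi = 1 / 0.252901 = 3.9541
Ranking by B (broadest → narrowest): Bombus lapidarius (3.95) > Bombus terrestris (3.57) > Bombus hortorum (1.95)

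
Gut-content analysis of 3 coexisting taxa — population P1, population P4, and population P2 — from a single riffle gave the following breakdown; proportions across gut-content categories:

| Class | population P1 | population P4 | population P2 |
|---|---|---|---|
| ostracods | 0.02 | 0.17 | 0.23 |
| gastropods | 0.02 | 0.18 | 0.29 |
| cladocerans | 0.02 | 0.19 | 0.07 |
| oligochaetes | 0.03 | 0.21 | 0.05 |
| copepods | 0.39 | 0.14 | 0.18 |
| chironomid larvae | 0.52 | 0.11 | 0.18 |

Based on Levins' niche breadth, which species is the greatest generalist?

population P4

Σp_P1ᵢ² = 0.02² + 0.02² + 0.02² + 0.03² + 0.39² + 0.52² = 0.0004 + 0.0004 + 0.0004 + 0.0009 + 0.1521 + 0.2704 = 0.4246
B_P1 = 1 / 0.4246 = 2.3552
Σp_P4ᵢ² = 0.17² + 0.18² + 0.19² + 0.21² + 0.14² + 0.11² = 0.0289 + 0.0324 + 0.0361 + 0.0441 + 0.0196 + 0.0121 = 0.1732
B_P4 = 1 / 0.1732 = 5.7737
Σp_P2ᵢ² = 0.23² + 0.29² + 0.07² + 0.05² + 0.18² + 0.18² = 0.0529 + 0.0841 + 0.0049 + 0.0025 + 0.0324 + 0.0324 = 0.2092
B_P2 = 1 / 0.2092 = 4.7801
Highest B → broadest niche (most generalist): population P4 (B = 5.77).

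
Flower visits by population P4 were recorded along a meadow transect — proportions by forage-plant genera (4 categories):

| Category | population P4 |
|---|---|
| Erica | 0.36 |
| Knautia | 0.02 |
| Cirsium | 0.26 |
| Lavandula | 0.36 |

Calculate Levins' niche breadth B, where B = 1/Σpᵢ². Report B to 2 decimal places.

3.06

Σpᵢ² = 0.36² + 0.02² + 0.26² + 0.36² = 0.1296 + 0.0004 + 0.0676 + 0.1296 = 0.3272
B = 1 / 0.3272 = 3.0562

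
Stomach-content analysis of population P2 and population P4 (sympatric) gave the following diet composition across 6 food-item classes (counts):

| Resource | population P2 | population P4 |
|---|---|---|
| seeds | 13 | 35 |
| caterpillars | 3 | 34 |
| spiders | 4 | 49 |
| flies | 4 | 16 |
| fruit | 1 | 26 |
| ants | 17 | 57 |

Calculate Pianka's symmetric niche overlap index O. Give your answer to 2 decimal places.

0.86

Proportions for population P2 (n=42): 13/42=0.3095, 3/42=0.0714, 4/42=0.0952, 4/42=0.0952, 1/42=0.0238, 17/42=0.4048
Proportions for population P4 (n=217): 35/217=0.1613, 34/217=0.1567, 49/217=0.2258, 16/217=0.0737, 26/217=0.1198, 57/217=0.2627
Σ p₁ᵢp₂ᵢ = 0.049922 + 0.011188 + 0.021496 + 0.007016 + 0.002851 + 0.106341 = 0.198814
Σp_1ᵢ² = 0.3095² + 0.0714² + 0.0952² + 0.0952² + 0.0238² + 0.4048² = 0.095790 + 0.005098 + 0.009063 + 0.009063 + 0.000566 + 0.163863 = 0.283443
Σp_2ᵢ² = 0.1613² + 0.1567² + 0.2258² + 0.0737² + 0.1198² + 0.2627² = 0.026018 + 0.024555 + 0.050986 + 0.005432 + 0.014352 + 0.069011 = 0.190354
O = 0.198814 / √(0.283443 × 0.190354) = 0.198814 / 0.2322811 = 0.8559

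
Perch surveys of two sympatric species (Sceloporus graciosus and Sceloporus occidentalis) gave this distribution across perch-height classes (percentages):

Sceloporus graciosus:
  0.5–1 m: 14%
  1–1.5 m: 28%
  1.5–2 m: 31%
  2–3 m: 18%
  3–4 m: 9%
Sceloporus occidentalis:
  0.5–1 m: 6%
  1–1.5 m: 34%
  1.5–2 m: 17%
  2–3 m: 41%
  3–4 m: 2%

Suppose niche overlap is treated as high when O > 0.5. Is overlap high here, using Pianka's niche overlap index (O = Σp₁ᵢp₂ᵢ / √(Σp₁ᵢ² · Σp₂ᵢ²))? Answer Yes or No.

Yes

Convert percentages to proportions (divide by 100).
Σ p₁ᵢp₂ᵢ = 0.0084 + 0.0952 + 0.0527 + 0.0738 + 0.0018 = 0.2319
Σp_1ᵢ² = 0.14² + 0.28² + 0.31² + 0.18² + 0.09² = 0.0196 + 0.0784 + 0.0961 + 0.0324 + 0.0081 = 0.2346
Σp_2ᵢ² = 0.06² + 0.34² + 0.17² + 0.41² + 0.02² = 0.0036 + 0.1156 + 0.0289 + 0.1681 + 0.0004 = 0.3166
O = 0.2319 / √(0.2346 × 0.3166) = 0.2319 / 0.27253 = 0.8509
O = 0.8509 > 0.5 → Yes.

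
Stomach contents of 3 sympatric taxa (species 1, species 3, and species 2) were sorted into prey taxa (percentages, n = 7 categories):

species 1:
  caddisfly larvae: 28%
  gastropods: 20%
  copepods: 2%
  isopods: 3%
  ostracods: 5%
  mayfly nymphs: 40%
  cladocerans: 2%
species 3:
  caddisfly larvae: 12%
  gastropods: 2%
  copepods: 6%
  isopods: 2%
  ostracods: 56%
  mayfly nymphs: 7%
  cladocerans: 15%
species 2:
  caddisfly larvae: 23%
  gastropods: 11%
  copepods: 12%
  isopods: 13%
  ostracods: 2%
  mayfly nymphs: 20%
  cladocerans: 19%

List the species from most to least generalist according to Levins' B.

Convert percentages to proportions (divide by 100).
Σp_1ᵢ² = 0.28² + 0.20² + 0.02² + 0.03² + 0.05² + 0.40² + 0.02² = 0.0784 + 0.0400 + 0.0004 + 0.0009 + 0.0025 + 0.1600 + 0.0004 = 0.2826
B_1 = 1 / 0.2826 = 3.5386
Σp_3ᵢ² = 0.12² + 0.02² + 0.06² + 0.02² + 0.56² + 0.07² + 0.15² = 0.0144 + 0.0004 + 0.0036 + 0.0004 + 0.3136 + 0.0049 + 0.0225 = 0.3598
B_3 = 1 / 0.3598 = 2.7793
Σp_2ᵢ² = 0.23² + 0.11² + 0.12² + 0.13² + 0.02² + 0.20² + 0.19² = 0.0529 + 0.0121 + 0.0144 + 0.0169 + 0.0004 + 0.0400 + 0.0361 = 0.1728
B_2 = 1 / 0.1728 = 5.7870
Ranking by B (broadest → narrowest): species 2 (5.79) > species 1 (3.54) > species 3 (2.78)

species 2 > species 1 > species 3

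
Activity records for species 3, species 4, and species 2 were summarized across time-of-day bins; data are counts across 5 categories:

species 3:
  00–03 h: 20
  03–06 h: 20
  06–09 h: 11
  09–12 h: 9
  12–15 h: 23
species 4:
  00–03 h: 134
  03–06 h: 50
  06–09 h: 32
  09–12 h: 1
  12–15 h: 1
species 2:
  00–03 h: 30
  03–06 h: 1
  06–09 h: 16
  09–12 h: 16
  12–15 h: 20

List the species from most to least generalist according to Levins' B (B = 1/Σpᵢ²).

species 3 > species 2 > species 4

Proportions for species 3 (n=83): 20/83=0.2410, 20/83=0.2410, 11/83=0.1325, 9/83=0.1084, 23/83=0.2771
Proportions for species 4 (n=218): 134/218=0.6147, 50/218=0.2294, 32/218=0.1468, 1/218=0.0046, 1/218=0.0046
Proportions for species 2 (n=83): 30/83=0.3614, 1/83=0.0120, 16/83=0.1928, 16/83=0.1928, 20/83=0.2410
Σp_3ᵢ² = 0.2410² + 0.2410² + 0.1325² + 0.1084² + 0.2771² = 0.058081 + 0.058081 + 0.017556 + 0.011751 + 0.076784 = 0.222253
B_3 = 1 / 0.222253 = 4.4994
Σp_4ᵢ² = 0.6147² + 0.2294² + 0.1468² + 0.0046² + 0.0046² = 0.377856 + 0.052624 + 0.021550 + 0.000021 + 0.000021 = 0.452072
B_4 = 1 / 0.452072 = 2.2120
Σp_2ᵢ² = 0.3614² + 0.0120² + 0.1928² + 0.1928² + 0.2410² = 0.130610 + 0.000144 + 0.037172 + 0.037172 + 0.058081 = 0.263179
B_2 = 1 / 0.263179 = 3.7997
Ranking by B (broadest → narrowest): species 3 (4.50) > species 2 (3.80) > species 4 (2.21)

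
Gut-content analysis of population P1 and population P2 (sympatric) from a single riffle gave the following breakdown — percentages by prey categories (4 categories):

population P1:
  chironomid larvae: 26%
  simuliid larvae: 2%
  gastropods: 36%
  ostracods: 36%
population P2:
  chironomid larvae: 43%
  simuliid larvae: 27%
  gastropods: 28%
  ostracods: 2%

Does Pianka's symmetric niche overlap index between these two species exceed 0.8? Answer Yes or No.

Convert percentages to proportions (divide by 100).
Σ p₁ᵢp₂ᵢ = 0.1118 + 0.0054 + 0.1008 + 0.0072 = 0.2252
Σp_1ᵢ² = 0.26² + 0.02² + 0.36² + 0.36² = 0.0676 + 0.0004 + 0.1296 + 0.1296 = 0.3272
Σp_2ᵢ² = 0.43² + 0.27² + 0.28² + 0.02² = 0.1849 + 0.0729 + 0.0784 + 0.0004 = 0.3366
O = 0.2252 / √(0.3272 × 0.3366) = 0.2252 / 0.33187 = 0.6786
O = 0.6786 < 0.8 → No.

No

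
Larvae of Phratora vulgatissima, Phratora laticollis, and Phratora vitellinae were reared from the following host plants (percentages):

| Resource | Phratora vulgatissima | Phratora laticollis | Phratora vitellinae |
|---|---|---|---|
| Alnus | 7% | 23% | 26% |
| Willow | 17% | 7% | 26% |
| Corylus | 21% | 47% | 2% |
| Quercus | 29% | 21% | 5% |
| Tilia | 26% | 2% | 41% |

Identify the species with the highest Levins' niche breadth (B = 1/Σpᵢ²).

Phratora vulgatissima

Convert percentages to proportions (divide by 100).
Σp_vulgᵢ² = 0.07² + 0.17² + 0.21² + 0.29² + 0.26² = 0.0049 + 0.0289 + 0.0441 + 0.0841 + 0.0676 = 0.2296
B_vulg = 1 / 0.2296 = 4.3554
Σp_latiᵢ² = 0.23² + 0.07² + 0.47² + 0.21² + 0.02² = 0.0529 + 0.0049 + 0.2209 + 0.0441 + 0.0004 = 0.3232
B_lati = 1 / 0.3232 = 3.0941
Σp_viteᵢ² = 0.26² + 0.26² + 0.02² + 0.05² + 0.41² = 0.0676 + 0.0676 + 0.0004 + 0.0025 + 0.1681 = 0.3062
B_vite = 1 / 0.3062 = 3.2658
Highest B → broadest niche (most generalist): Phratora vulgatissima (B = 4.36).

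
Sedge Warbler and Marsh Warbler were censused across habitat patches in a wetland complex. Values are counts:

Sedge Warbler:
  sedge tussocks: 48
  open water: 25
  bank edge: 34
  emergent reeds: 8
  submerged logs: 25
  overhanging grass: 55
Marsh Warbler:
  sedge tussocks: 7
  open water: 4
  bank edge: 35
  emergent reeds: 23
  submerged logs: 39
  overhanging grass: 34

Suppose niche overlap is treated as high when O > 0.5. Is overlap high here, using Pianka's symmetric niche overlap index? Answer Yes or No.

Proportions for Sedge Warbler (n=195): 48/195=0.2462, 25/195=0.1282, 34/195=0.1744, 8/195=0.0410, 25/195=0.1282, 55/195=0.2821
Proportions for Marsh Warbler (n=142): 7/142=0.0493, 4/142=0.0282, 35/142=0.2465, 23/142=0.1620, 39/142=0.2746, 34/142=0.2394
Σ p₁ᵢp₂ᵢ = 0.012138 + 0.003615 + 0.042990 + 0.006642 + 0.035204 + 0.067535 = 0.168124
Σp_1ᵢ² = 0.2462² + 0.1282² + 0.1744² + 0.0410² + 0.1282² + 0.2821² = 0.060614 + 0.016435 + 0.030415 + 0.001681 + 0.016435 + 0.079580 = 0.205160
Σp_2ᵢ² = 0.0493² + 0.0282² + 0.2465² + 0.1620² + 0.2746² + 0.2394² = 0.002430 + 0.000795 + 0.060762 + 0.026244 + 0.075405 + 0.057312 = 0.222948
O = 0.168124 / √(0.205160 × 0.222948) = 0.168124 / 0.2138691 = 0.7861
O = 0.7861 > 0.5 → Yes.

Yes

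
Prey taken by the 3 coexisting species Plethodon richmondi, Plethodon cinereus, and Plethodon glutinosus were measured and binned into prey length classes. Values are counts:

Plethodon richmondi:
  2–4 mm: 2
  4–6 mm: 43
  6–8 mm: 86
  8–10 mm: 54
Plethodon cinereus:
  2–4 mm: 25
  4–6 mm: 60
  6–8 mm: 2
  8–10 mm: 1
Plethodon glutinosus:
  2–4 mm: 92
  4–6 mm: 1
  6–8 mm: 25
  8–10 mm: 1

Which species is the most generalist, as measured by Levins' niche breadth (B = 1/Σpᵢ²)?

Proportions for Plethodon richmondi (n=185): 2/185=0.0108, 43/185=0.2324, 86/185=0.4649, 54/185=0.2919
Proportions for Plethodon cinereus (n=88): 25/88=0.2841, 60/88=0.6818, 2/88=0.0227, 1/88=0.0114
Proportions for Plethodon glutinosus (n=119): 92/119=0.7731, 1/119=0.0084, 25/119=0.2101, 1/119=0.0084
Σp_richᵢ² = 0.0108² + 0.2324² + 0.4649² + 0.2919² = 0.000117 + 0.054010 + 0.216132 + 0.085206 = 0.355465
B_rich = 1 / 0.355465 = 2.8132
Σp_cineᵢ² = 0.2841² + 0.6818² + 0.0227² + 0.0114² = 0.080713 + 0.464851 + 0.000515 + 0.000130 = 0.546209
B_cine = 1 / 0.546209 = 1.8308
Σp_glutᵢ² = 0.7731² + 0.0084² + 0.2101² + 0.0084² = 0.597684 + 0.000071 + 0.044142 + 0.000071 = 0.641968
B_glut = 1 / 0.641968 = 1.5577
Highest B → broadest niche (most generalist): Plethodon richmondi (B = 2.81).

Plethodon richmondi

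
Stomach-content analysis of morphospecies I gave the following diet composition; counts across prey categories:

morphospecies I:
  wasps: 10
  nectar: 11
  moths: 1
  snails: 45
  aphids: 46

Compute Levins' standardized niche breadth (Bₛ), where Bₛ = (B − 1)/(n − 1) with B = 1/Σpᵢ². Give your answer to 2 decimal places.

0.48

Proportions for morphospecies I (n=113): 10/113=0.0885, 11/113=0.0973, 1/113=0.0088, 45/113=0.3982, 46/113=0.4071
Σpᵢ² = 0.0885² + 0.0973² + 0.0088² + 0.3982² + 0.4071² = 0.007832 + 0.009467 + 0.000077 + 0.158563 + 0.165730 = 0.341669
B = 1 / 0.341669 = 2.9268
Bₛ = (B − 1)/(n − 1) = (2.9268 − 1)/(5 − 1) = 1.9268/4 = 0.4817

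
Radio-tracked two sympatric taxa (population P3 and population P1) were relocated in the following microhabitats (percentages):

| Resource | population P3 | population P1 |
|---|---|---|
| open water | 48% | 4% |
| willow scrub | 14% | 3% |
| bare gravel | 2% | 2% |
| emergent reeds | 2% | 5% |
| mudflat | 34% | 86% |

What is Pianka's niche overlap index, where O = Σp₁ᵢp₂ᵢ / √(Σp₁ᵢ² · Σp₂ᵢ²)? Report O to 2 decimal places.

Convert percentages to proportions (divide by 100).
Σ p₁ᵢp₂ᵢ = 0.0192 + 0.0042 + 0.0004 + 0.0010 + 0.2924 = 0.3172
Σp_1ᵢ² = 0.48² + 0.14² + 0.02² + 0.02² + 0.34² = 0.2304 + 0.0196 + 0.0004 + 0.0004 + 0.1156 = 0.3664
Σp_2ᵢ² = 0.04² + 0.03² + 0.02² + 0.05² + 0.86² = 0.0016 + 0.0009 + 0.0004 + 0.0025 + 0.7396 = 0.7450
O = 0.3172 / √(0.3664 × 0.7450) = 0.3172 / 0.52246 = 0.6071

0.61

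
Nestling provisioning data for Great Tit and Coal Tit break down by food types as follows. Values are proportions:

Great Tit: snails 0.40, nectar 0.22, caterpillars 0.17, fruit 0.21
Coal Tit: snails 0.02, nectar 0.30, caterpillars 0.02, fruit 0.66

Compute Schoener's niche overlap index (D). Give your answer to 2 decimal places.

0.47

Σ|p₁ᵢ − p₂ᵢ| = 0.38 + 0.08 + 0.15 + 0.45 = 1.06
D = 1 − ½ × 1.06 = 1 − 0.530 = 0.4700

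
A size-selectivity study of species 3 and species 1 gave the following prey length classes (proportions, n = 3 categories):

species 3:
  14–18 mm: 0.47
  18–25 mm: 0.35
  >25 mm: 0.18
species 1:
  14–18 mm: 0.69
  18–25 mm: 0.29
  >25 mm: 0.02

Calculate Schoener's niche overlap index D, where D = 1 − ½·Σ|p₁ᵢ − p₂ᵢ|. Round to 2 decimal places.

0.78

Σ|p₁ᵢ − p₂ᵢ| = 0.22 + 0.06 + 0.16 = 0.44
D = 1 − ½ × 0.44 = 1 − 0.220 = 0.7800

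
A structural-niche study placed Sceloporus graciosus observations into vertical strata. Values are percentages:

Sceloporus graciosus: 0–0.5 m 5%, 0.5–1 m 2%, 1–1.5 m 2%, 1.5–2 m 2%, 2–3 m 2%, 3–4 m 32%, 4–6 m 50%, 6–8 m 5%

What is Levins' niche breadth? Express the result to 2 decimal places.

2.79

Convert percentages to proportions (divide by 100).
Σpᵢ² = 0.05² + 0.02² + 0.02² + 0.02² + 0.02² + 0.32² + 0.50² + 0.05² = 0.0025 + 0.0004 + 0.0004 + 0.0004 + 0.0004 + 0.1024 + 0.2500 + 0.0025 = 0.3590
B = 1 / 0.3590 = 2.7855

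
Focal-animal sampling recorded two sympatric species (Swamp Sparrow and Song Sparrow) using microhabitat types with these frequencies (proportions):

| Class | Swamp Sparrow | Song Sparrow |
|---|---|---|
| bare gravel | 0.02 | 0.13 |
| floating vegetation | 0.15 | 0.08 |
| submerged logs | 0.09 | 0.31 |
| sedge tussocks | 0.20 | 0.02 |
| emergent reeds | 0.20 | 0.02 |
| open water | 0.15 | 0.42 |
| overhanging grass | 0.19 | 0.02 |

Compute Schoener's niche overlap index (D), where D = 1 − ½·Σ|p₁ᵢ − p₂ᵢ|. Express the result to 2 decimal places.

0.40

Σ|p₁ᵢ − p₂ᵢ| = 0.11 + 0.07 + 0.22 + 0.18 + 0.18 + 0.27 + 0.17 = 1.20
D = 1 − ½ × 1.20 = 1 − 0.600 = 0.4000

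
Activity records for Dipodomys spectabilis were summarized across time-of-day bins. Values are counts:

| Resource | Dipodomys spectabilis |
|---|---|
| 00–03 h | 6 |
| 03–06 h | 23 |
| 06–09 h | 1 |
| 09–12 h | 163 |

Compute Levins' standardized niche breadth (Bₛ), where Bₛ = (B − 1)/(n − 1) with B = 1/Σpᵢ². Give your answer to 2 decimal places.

Proportions for Dipodomys spectabilis (n=193): 6/193=0.0311, 23/193=0.1192, 1/193=0.0052, 163/193=0.8446
Σpᵢ² = 0.0311² + 0.1192² + 0.0052² + 0.8446² = 0.000967 + 0.014209 + 0.000027 + 0.713349 = 0.728552
B = 1 / 0.728552 = 1.3726
Bₛ = (B − 1)/(n − 1) = (1.3726 − 1)/(4 − 1) = 0.3726/3 = 0.1242

0.12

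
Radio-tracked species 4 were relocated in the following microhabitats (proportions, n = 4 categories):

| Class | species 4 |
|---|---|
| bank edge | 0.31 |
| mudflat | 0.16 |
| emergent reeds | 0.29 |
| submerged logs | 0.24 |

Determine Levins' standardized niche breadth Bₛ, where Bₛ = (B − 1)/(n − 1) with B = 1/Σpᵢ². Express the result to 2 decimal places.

0.93

Σpᵢ² = 0.31² + 0.16² + 0.29² + 0.24² = 0.0961 + 0.0256 + 0.0841 + 0.0576 = 0.2634
B = 1 / 0.2634 = 3.7965
Bₛ = (B − 1)/(n − 1) = (3.7965 − 1)/(4 − 1) = 2.7965/3 = 0.9322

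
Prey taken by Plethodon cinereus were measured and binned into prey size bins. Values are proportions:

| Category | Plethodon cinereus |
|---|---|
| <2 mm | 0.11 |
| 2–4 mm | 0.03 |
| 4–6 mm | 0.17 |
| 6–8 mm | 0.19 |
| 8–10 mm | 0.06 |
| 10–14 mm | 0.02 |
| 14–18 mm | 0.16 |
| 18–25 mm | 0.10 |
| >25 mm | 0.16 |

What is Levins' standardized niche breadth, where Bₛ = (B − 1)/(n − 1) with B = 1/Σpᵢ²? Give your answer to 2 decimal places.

0.75

Σpᵢ² = 0.11² + 0.03² + 0.17² + 0.19² + 0.06² + 0.02² + 0.16² + 0.10² + 0.16² = 0.0121 + 0.0009 + 0.0289 + 0.0361 + 0.0036 + 0.0004 + 0.0256 + 0.0100 + 0.0256 = 0.1432
B = 1 / 0.1432 = 6.9832
Bₛ = (B − 1)/(n − 1) = (6.9832 − 1)/(9 − 1) = 5.9832/8 = 0.7479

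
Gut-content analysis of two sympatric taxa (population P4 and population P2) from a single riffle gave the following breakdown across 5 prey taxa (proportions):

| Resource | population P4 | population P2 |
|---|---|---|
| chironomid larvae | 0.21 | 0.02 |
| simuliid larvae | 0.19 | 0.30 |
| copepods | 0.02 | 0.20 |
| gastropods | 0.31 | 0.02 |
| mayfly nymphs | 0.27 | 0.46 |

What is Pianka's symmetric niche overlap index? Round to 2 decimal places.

Σ p₁ᵢp₂ᵢ = 0.0042 + 0.0570 + 0.0040 + 0.0062 + 0.1242 = 0.1956
Σp_1ᵢ² = 0.21² + 0.19² + 0.02² + 0.31² + 0.27² = 0.0441 + 0.0361 + 0.0004 + 0.0961 + 0.0729 = 0.2496
Σp_2ᵢ² = 0.02² + 0.30² + 0.20² + 0.02² + 0.46² = 0.0004 + 0.0900 + 0.0400 + 0.0004 + 0.2116 = 0.3424
O = 0.1956 / √(0.2496 × 0.3424) = 0.1956 / 0.29234 = 0.6691

0.67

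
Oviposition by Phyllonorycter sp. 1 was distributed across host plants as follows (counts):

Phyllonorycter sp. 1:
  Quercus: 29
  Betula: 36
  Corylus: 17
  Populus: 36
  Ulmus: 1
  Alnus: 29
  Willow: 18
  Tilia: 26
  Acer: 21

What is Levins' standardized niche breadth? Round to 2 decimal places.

Proportions for Phyllonorycter sp. 1 (n=213): 29/213=0.1362, 36/213=0.1690, 17/213=0.0798, 36/213=0.1690, 1/213=0.0047, 29/213=0.1362, 18/213=0.0845, 26/213=0.1221, 21/213=0.0986
Σpᵢ² = 0.1362² + 0.1690² + 0.0798² + 0.1690² + 0.0047² + 0.1362² + 0.0845² + 0.1221² + 0.0986² = 0.018550 + 0.028561 + 0.006368 + 0.028561 + 0.000022 + 0.018550 + 0.007140 + 0.014908 + 0.009722 = 0.132382
B = 1 / 0.132382 = 7.5539
Bₛ = (B − 1)/(n − 1) = (7.5539 − 1)/(9 − 1) = 6.5539/8 = 0.8192

0.82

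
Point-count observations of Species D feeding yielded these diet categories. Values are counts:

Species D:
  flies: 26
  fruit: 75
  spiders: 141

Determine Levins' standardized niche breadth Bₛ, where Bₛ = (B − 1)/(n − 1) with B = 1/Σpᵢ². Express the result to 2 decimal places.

0.62

Proportions for Species D (n=242): 26/242=0.1074, 75/242=0.3099, 141/242=0.5826
Σpᵢ² = 0.1074² + 0.3099² + 0.5826² = 0.011535 + 0.096038 + 0.339423 = 0.446996
B = 1 / 0.446996 = 2.2372
Bₛ = (B − 1)/(n − 1) = (2.2372 − 1)/(3 − 1) = 1.2372/2 = 0.6186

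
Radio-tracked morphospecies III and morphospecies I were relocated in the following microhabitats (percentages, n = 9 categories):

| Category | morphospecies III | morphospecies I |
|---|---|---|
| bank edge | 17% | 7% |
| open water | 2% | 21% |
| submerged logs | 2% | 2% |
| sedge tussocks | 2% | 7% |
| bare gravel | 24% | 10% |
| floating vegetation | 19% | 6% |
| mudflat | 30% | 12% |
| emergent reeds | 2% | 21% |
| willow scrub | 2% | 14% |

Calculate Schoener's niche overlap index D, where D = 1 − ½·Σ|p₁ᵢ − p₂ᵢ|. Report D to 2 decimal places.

0.45

Convert percentages to proportions (divide by 100).
Σ|p₁ᵢ − p₂ᵢ| = 0.10 + 0.19 + 0.00 + 0.05 + 0.14 + 0.13 + 0.18 + 0.19 + 0.12 = 1.10
D = 1 − ½ × 1.10 = 1 − 0.550 = 0.4500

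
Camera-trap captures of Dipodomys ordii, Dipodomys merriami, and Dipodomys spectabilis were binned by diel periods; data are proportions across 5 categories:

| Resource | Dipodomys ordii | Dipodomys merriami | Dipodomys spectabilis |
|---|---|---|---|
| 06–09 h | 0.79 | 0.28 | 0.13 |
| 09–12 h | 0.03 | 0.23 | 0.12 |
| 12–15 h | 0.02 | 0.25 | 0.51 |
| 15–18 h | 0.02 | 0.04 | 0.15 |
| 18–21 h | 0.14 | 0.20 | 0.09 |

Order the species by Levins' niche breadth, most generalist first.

Σp_ordiᵢ² = 0.79² + 0.03² + 0.02² + 0.02² + 0.14² = 0.6241 + 0.0009 + 0.0004 + 0.0004 + 0.0196 = 0.6454
B_ordi = 1 / 0.6454 = 1.5494
Σp_merrᵢ² = 0.28² + 0.23² + 0.25² + 0.04² + 0.20² = 0.0784 + 0.0529 + 0.0625 + 0.0016 + 0.0400 = 0.2354
B_merr = 1 / 0.2354 = 4.2481
Σp_specᵢ² = 0.13² + 0.12² + 0.51² + 0.15² + 0.09² = 0.0169 + 0.0144 + 0.2601 + 0.0225 + 0.0081 = 0.3220
B_spec = 1 / 0.3220 = 3.1056
Ranking by B (broadest → narrowest): Dipodomys merriami (4.25) > Dipodomys spectabilis (3.11) > Dipodomys ordii (1.55)

Dipodomys merriami > Dipodomys spectabilis > Dipodomys ordii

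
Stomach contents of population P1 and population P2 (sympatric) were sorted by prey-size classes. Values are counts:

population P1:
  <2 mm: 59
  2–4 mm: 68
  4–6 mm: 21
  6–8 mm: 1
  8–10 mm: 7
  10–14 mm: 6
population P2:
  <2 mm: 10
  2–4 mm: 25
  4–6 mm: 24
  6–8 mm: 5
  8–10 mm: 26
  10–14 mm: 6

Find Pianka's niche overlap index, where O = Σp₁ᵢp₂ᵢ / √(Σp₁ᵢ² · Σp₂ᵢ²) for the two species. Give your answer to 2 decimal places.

0.72

Proportions for population P1 (n=162): 59/162=0.3642, 68/162=0.4198, 21/162=0.1296, 1/162=0.0062, 7/162=0.0432, 6/162=0.0370
Proportions for population P2 (n=96): 10/96=0.1042, 25/96=0.2604, 24/96=0.2500, 5/96=0.0521, 26/96=0.2708, 6/96=0.0625
Σ p₁ᵢp₂ᵢ = 0.037950 + 0.109316 + 0.032400 + 0.000323 + 0.011699 + 0.002313 = 0.194001
Σp_1ᵢ² = 0.3642² + 0.4198² + 0.1296² + 0.0062² + 0.0432² + 0.0370² = 0.132642 + 0.176232 + 0.016796 + 0.000038 + 0.001866 + 0.001369 = 0.328943
Σp_2ᵢ² = 0.1042² + 0.2604² + 0.2500² + 0.0521² + 0.2708² + 0.0625² = 0.010858 + 0.067808 + 0.062500 + 0.002714 + 0.073333 + 0.003906 = 0.221119
O = 0.194001 / √(0.328943 × 0.221119) = 0.194001 / 0.2696953 = 0.7193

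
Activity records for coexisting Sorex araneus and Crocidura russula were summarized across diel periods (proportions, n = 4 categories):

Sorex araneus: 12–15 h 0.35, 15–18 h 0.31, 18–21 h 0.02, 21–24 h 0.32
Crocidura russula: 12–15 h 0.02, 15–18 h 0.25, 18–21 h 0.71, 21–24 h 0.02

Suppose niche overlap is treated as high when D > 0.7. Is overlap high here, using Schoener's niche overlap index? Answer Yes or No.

Σ|p₁ᵢ − p₂ᵢ| = 0.33 + 0.06 + 0.69 + 0.30 = 1.38
D = 1 − ½ × 1.38 = 1 − 0.690 = 0.3100
D = 0.3100 < 0.7 → No.

No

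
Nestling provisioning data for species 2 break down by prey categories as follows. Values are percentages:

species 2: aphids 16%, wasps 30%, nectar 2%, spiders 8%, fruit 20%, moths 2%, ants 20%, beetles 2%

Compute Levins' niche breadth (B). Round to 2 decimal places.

Convert percentages to proportions (divide by 100).
Σpᵢ² = 0.16² + 0.30² + 0.02² + 0.08² + 0.20² + 0.02² + 0.20² + 0.02² = 0.0256 + 0.0900 + 0.0004 + 0.0064 + 0.0400 + 0.0004 + 0.0400 + 0.0004 = 0.2032
B = 1 / 0.2032 = 4.9213

4.92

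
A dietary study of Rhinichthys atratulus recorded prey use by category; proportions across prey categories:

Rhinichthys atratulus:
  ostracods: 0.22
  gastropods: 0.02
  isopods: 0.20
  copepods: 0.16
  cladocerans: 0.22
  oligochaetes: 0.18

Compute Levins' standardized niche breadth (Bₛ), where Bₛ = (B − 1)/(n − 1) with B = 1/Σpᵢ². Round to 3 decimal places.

Σpᵢ² = 0.22² + 0.02² + 0.20² + 0.16² + 0.22² + 0.18² = 0.0484 + 0.0004 + 0.0400 + 0.0256 + 0.0484 + 0.0324 = 0.1952
B = 1 / 0.1952 = 5.12295
Bₛ = (B − 1)/(n − 1) = (5.12295 − 1)/(6 − 1) = 4.12295/5 = 0.82459

0.825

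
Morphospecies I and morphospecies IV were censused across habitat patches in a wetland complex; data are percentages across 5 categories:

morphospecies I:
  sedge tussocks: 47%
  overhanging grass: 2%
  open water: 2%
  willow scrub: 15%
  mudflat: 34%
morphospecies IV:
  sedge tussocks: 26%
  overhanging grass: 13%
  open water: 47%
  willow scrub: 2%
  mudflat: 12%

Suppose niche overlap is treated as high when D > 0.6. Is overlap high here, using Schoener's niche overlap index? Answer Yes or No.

No

Convert percentages to proportions (divide by 100).
Σ|p₁ᵢ − p₂ᵢ| = 0.21 + 0.11 + 0.45 + 0.13 + 0.22 = 1.12
D = 1 − ½ × 1.12 = 1 − 0.560 = 0.4400
D = 0.4400 < 0.6 → No.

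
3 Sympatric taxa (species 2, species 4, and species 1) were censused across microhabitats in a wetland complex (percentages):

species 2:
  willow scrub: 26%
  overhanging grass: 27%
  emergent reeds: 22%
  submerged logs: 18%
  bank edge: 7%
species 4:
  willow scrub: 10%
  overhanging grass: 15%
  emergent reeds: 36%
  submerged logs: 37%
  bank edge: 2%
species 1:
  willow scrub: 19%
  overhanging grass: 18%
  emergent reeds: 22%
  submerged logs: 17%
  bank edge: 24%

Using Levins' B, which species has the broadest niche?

species 1

Convert percentages to proportions (divide by 100).
Σp_2ᵢ² = 0.26² + 0.27² + 0.22² + 0.18² + 0.07² = 0.0676 + 0.0729 + 0.0484 + 0.0324 + 0.0049 = 0.2262
B_2 = 1 / 0.2262 = 4.4209
Σp_4ᵢ² = 0.10² + 0.15² + 0.36² + 0.37² + 0.02² = 0.0100 + 0.0225 + 0.1296 + 0.1369 + 0.0004 = 0.2994
B_4 = 1 / 0.2994 = 3.3400
Σp_1ᵢ² = 0.19² + 0.18² + 0.22² + 0.17² + 0.24² = 0.0361 + 0.0324 + 0.0484 + 0.0289 + 0.0576 = 0.2034
B_1 = 1 / 0.2034 = 4.9164
Highest B → broadest niche (most generalist): species 1 (B = 4.92).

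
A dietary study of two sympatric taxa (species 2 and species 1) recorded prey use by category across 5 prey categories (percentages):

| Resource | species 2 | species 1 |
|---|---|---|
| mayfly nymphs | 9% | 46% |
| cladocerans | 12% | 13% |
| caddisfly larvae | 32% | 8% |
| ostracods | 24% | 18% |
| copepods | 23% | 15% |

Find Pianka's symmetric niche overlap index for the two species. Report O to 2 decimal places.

Convert percentages to proportions (divide by 100).
Σ p₁ᵢp₂ᵢ = 0.0414 + 0.0156 + 0.0256 + 0.0432 + 0.0345 = 0.1603
Σp_1ᵢ² = 0.09² + 0.12² + 0.32² + 0.24² + 0.23² = 0.0081 + 0.0144 + 0.1024 + 0.0576 + 0.0529 = 0.2354
Σp_2ᵢ² = 0.46² + 0.13² + 0.08² + 0.18² + 0.15² = 0.2116 + 0.0169 + 0.0064 + 0.0324 + 0.0225 = 0.2898
O = 0.1603 / √(0.2354 × 0.2898) = 0.1603 / 0.26119 = 0.6137

0.61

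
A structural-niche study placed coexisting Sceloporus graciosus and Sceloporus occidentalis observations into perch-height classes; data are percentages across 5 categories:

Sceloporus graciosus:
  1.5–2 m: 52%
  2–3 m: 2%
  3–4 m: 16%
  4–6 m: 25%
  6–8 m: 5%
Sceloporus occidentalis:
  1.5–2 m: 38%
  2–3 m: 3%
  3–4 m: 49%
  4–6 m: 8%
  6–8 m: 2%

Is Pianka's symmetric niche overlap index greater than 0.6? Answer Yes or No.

Convert percentages to proportions (divide by 100).
Σ p₁ᵢp₂ᵢ = 0.1976 + 0.0006 + 0.0784 + 0.0200 + 0.0010 = 0.2976
Σp_1ᵢ² = 0.52² + 0.02² + 0.16² + 0.25² + 0.05² = 0.2704 + 0.0004 + 0.0256 + 0.0625 + 0.0025 = 0.3614
Σp_2ᵢ² = 0.38² + 0.03² + 0.49² + 0.08² + 0.02² = 0.1444 + 0.0009 + 0.2401 + 0.0064 + 0.0004 = 0.3922
O = 0.2976 / √(0.3614 × 0.3922) = 0.2976 / 0.37649 = 0.7905
O = 0.7905 > 0.6 → Yes.

Yes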